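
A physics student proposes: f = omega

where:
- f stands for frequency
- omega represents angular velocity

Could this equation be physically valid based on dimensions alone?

Yes

f (frequency) has dimensions [T^-1].
omega (angular velocity) has dimensions [T^-1].

Left side: [T^-1]
Right side: [T^-1]

Both sides have the same dimensions, so the equation is dimensionally consistent.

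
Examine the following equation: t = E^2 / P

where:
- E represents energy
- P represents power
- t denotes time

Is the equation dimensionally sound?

No

E (energy) has dimensions [L^2 M T^-2].
P (power) has dimensions [L^2 M T^-3].
t (time) has dimensions [T].

Left side: [T]
Right side: [L^2 M T^-1]

The two sides have different dimensions, so the equation is NOT dimensionally consistent.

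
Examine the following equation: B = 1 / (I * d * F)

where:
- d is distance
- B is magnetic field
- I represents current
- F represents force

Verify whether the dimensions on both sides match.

No

d (distance) has dimensions [L].
B (magnetic field) has dimensions [I^-1 M T^-2].
I (current) has dimensions [I].
F (force) has dimensions [L M T^-2].

Left side: [I^-1 M T^-2]
Right side: [I^-1 L^-2 M^-1 T^2]

The two sides have different dimensions, so the equation is NOT dimensionally consistent.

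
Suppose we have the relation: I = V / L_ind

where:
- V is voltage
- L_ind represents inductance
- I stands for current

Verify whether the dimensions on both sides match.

No

V (voltage) has dimensions [I^-1 L^2 M T^-3].
L_ind (inductance) has dimensions [I^-2 L^2 M T^-2].
I (current) has dimensions [I].

Left side: [I]
Right side: [I T^-1]

The two sides have different dimensions, so the equation is NOT dimensionally consistent.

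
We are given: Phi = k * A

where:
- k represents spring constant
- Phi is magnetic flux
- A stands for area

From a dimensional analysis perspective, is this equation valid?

No

k (spring constant) has dimensions [M T^-2].
Phi (magnetic flux) has dimensions [I^-1 L^2 M T^-2].
A (area) has dimensions [L^2].

Left side: [I^-1 L^2 M T^-2]
Right side: [L^2 M T^-2]

The two sides have different dimensions, so the equation is NOT dimensionally consistent.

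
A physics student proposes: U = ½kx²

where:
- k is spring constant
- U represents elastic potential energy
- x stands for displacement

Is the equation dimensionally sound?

Yes

k (spring constant) has dimensions [M T^-2].
U (elastic potential energy) has dimensions [L^2 M T^-2].
x (displacement) has dimensions [L].

Left side: [L^2 M T^-2]
Right side: [L^2 M T^-2]

Both sides have the same dimensions, so the equation is dimensionally consistent.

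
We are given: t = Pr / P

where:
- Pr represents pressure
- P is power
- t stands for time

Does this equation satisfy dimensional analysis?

No

Pr (pressure) has dimensions [L^-1 M T^-2].
P (power) has dimensions [L^2 M T^-3].
t (time) has dimensions [T].

Left side: [T]
Right side: [L^-3 T]

The two sides have different dimensions, so the equation is NOT dimensionally consistent.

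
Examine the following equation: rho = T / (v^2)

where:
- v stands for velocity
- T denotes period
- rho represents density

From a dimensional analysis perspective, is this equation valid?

No

v (velocity) has dimensions [L T^-1].
T (period) has dimensions [T].
rho (density) has dimensions [L^-3 M].

Left side: [L^-3 M]
Right side: [L^-2 T^3]

The two sides have different dimensions, so the equation is NOT dimensionally consistent.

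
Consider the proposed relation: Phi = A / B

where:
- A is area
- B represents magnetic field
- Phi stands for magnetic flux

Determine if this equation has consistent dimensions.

No

A (area) has dimensions [L^2].
B (magnetic field) has dimensions [I^-1 M T^-2].
Phi (magnetic flux) has dimensions [I^-1 L^2 M T^-2].

Left side: [I^-1 L^2 M T^-2]
Right side: [I L^2 M^-1 T^2]

The two sides have different dimensions, so the equation is NOT dimensionally consistent.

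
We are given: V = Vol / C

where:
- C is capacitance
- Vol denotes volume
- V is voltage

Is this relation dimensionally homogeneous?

No

C (capacitance) has dimensions [I^2 L^-2 M^-1 T^4].
Vol (volume) has dimensions [L^3].
V (voltage) has dimensions [I^-1 L^2 M T^-3].

Left side: [I^-1 L^2 M T^-3]
Right side: [I^-2 L^5 M T^-4]

The two sides have different dimensions, so the equation is NOT dimensionally consistent.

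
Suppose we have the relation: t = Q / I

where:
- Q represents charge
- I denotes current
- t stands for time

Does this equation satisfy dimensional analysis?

Yes

Q (charge) has dimensions [I T].
I (current) has dimensions [I].
t (time) has dimensions [T].

Left side: [T]
Right side: [T]

Both sides have the same dimensions, so the equation is dimensionally consistent.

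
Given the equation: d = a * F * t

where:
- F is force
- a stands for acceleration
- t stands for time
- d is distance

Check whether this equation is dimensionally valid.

No

F (force) has dimensions [L M T^-2].
a (acceleration) has dimensions [L T^-2].
t (time) has dimensions [T].
d (distance) has dimensions [L].

Left side: [L]
Right side: [L^2 M T^-3]

The two sides have different dimensions, so the equation is NOT dimensionally consistent.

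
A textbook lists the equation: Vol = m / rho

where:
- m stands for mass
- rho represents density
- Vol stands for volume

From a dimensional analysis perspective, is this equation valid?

Yes

m (mass) has dimensions [M].
rho (density) has dimensions [L^-3 M].
Vol (volume) has dimensions [L^3].

Left side: [L^3]
Right side: [L^3]

Both sides have the same dimensions, so the equation is dimensionally consistent.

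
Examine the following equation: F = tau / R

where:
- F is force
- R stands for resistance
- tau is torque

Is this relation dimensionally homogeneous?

No

F (force) has dimensions [L M T^-2].
R (resistance) has dimensions [I^-2 L^2 M T^-3].
tau (torque) has dimensions [L^2 M T^-2].

Left side: [L M T^-2]
Right side: [I^2 T]

The two sides have different dimensions, so the equation is NOT dimensionally consistent.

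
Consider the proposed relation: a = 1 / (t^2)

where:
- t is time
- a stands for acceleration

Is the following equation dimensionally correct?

No

t (time) has dimensions [T].
a (acceleration) has dimensions [L T^-2].

Left side: [L T^-2]
Right side: [T^-2]

The two sides have different dimensions, so the equation is NOT dimensionally consistent.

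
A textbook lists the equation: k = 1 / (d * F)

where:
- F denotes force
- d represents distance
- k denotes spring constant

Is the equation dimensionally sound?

No

F (force) has dimensions [L M T^-2].
d (distance) has dimensions [L].
k (spring constant) has dimensions [M T^-2].

Left side: [M T^-2]
Right side: [L^-2 M^-1 T^2]

The two sides have different dimensions, so the equation is NOT dimensionally consistent.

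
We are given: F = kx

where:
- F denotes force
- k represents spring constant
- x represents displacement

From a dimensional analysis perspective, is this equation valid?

Yes

F (force) has dimensions [L M T^-2].
k (spring constant) has dimensions [M T^-2].
x (displacement) has dimensions [L].

Left side: [L M T^-2]
Right side: [L M T^-2]

Both sides have the same dimensions, so the equation is dimensionally consistent.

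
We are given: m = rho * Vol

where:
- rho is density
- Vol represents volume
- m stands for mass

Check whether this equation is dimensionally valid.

Yes

rho (density) has dimensions [L^-3 M].
Vol (volume) has dimensions [L^3].
m (mass) has dimensions [M].

Left side: [M]
Right side: [M]

Both sides have the same dimensions, so the equation is dimensionally consistent.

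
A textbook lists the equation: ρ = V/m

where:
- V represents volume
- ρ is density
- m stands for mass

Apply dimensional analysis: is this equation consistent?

No

V (volume) has dimensions [L^3].
ρ (density) has dimensions [L^-3 M].
m (mass) has dimensions [M].

Left side: [L^-3 M]
Right side: [L^3 M^-1]

The two sides have different dimensions, so the equation is NOT dimensionally consistent.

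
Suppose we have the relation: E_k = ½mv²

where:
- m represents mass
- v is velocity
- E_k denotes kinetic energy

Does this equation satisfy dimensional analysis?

Yes

m (mass) has dimensions [M].
v (velocity) has dimensions [L T^-1].
E_k (kinetic energy) has dimensions [L^2 M T^-2].

Left side: [L^2 M T^-2]
Right side: [L^2 M T^-2]

Both sides have the same dimensions, so the equation is dimensionally consistent.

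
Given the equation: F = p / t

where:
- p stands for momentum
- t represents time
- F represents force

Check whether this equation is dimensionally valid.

Yes

p (momentum) has dimensions [L M T^-1].
t (time) has dimensions [T].
F (force) has dimensions [L M T^-2].

Left side: [L M T^-2]
Right side: [L M T^-2]

Both sides have the same dimensions, so the equation is dimensionally consistent.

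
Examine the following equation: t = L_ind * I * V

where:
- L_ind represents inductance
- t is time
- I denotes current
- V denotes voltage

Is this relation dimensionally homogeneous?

No

L_ind (inductance) has dimensions [I^-2 L^2 M T^-2].
t (time) has dimensions [T].
I (current) has dimensions [I].
V (voltage) has dimensions [I^-1 L^2 M T^-3].

Left side: [T]
Right side: [I^-2 L^4 M^2 T^-5]

The two sides have different dimensions, so the equation is NOT dimensionally consistent.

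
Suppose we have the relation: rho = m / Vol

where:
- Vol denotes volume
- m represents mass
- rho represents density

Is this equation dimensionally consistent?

Yes

Vol (volume) has dimensions [L^3].
m (mass) has dimensions [M].
rho (density) has dimensions [L^-3 M].

Left side: [L^-3 M]
Right side: [L^-3 M]

Both sides have the same dimensions, so the equation is dimensionally consistent.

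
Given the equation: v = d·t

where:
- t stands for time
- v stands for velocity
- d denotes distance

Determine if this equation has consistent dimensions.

No

t (time) has dimensions [T].
v (velocity) has dimensions [L T^-1].
d (distance) has dimensions [L].

Left side: [L T^-1]
Right side: [L T]

The two sides have different dimensions, so the equation is NOT dimensionally consistent.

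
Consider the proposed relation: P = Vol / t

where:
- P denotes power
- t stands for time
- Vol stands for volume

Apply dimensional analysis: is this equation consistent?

No

P (power) has dimensions [L^2 M T^-3].
t (time) has dimensions [T].
Vol (volume) has dimensions [L^3].

Left side: [L^2 M T^-3]
Right side: [L^3 T^-1]

The two sides have different dimensions, so the equation is NOT dimensionally consistent.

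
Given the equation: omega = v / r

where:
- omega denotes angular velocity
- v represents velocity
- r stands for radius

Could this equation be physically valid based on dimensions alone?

Yes

omega (angular velocity) has dimensions [T^-1].
v (velocity) has dimensions [L T^-1].
r (radius) has dimensions [L].

Left side: [T^-1]
Right side: [T^-1]

Both sides have the same dimensions, so the equation is dimensionally consistent.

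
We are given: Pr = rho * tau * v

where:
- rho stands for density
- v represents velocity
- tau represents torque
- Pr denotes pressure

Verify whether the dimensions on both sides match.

No

rho (density) has dimensions [L^-3 M].
v (velocity) has dimensions [L T^-1].
tau (torque) has dimensions [L^2 M T^-2].
Pr (pressure) has dimensions [L^-1 M T^-2].

Left side: [L^-1 M T^-2]
Right side: [M^2 T^-3]

The two sides have different dimensions, so the equation is NOT dimensionally consistent.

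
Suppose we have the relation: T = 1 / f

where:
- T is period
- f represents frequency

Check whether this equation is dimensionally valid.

Yes

T (period) has dimensions [T].
f (frequency) has dimensions [T^-1].

Left side: [T]
Right side: [T]

Both sides have the same dimensions, so the equation is dimensionally consistent.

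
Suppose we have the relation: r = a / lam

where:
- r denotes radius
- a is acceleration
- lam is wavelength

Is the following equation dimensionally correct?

No

r (radius) has dimensions [L].
a (acceleration) has dimensions [L T^-2].
lam (wavelength) has dimensions [L].

Left side: [L]
Right side: [T^-2]

The two sides have different dimensions, so the equation is NOT dimensionally consistent.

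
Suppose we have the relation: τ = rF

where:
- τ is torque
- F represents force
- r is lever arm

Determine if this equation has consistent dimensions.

Yes

τ (torque) has dimensions [L^2 M T^-2].
F (force) has dimensions [L M T^-2].
r (lever arm) has dimensions [L].

Left side: [L^2 M T^-2]
Right side: [L^2 M T^-2]

Both sides have the same dimensions, so the equation is dimensionally consistent.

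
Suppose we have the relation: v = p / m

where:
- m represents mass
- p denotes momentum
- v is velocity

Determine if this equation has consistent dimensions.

Yes

m (mass) has dimensions [M].
p (momentum) has dimensions [L M T^-1].
v (velocity) has dimensions [L T^-1].

Left side: [L T^-1]
Right side: [L T^-1]

Both sides have the same dimensions, so the equation is dimensionally consistent.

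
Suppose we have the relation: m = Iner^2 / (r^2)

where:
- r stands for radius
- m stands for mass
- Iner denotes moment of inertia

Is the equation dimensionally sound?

No

r (radius) has dimensions [L].
m (mass) has dimensions [M].
Iner (moment of inertia) has dimensions [L^2 M].

Left side: [M]
Right side: [L^2 M^2]

The two sides have different dimensions, so the equation is NOT dimensionally consistent.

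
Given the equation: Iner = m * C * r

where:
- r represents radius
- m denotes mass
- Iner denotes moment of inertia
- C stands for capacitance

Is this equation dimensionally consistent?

No

r (radius) has dimensions [L].
m (mass) has dimensions [M].
Iner (moment of inertia) has dimensions [L^2 M].
C (capacitance) has dimensions [I^2 L^-2 M^-1 T^4].

Left side: [L^2 M]
Right side: [I^2 L^-1 T^4]

The two sides have different dimensions, so the equation is NOT dimensionally consistent.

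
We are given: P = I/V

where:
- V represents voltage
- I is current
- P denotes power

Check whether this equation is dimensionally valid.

No

V (voltage) has dimensions [I^-1 L^2 M T^-3].
I (current) has dimensions [I].
P (power) has dimensions [L^2 M T^-3].

Left side: [L^2 M T^-3]
Right side: [I^2 L^-2 M^-1 T^3]

The two sides have different dimensions, so the equation is NOT dimensionally consistent.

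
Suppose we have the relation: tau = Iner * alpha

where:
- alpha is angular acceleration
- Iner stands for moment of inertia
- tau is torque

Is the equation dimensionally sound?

Yes

alpha (angular acceleration) has dimensions [T^-2].
Iner (moment of inertia) has dimensions [L^2 M].
tau (torque) has dimensions [L^2 M T^-2].

Left side: [L^2 M T^-2]
Right side: [L^2 M T^-2]

Both sides have the same dimensions, so the equation is dimensionally consistent.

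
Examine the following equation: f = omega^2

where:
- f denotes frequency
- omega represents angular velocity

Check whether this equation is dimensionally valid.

No

f (frequency) has dimensions [T^-1].
omega (angular velocity) has dimensions [T^-1].

Left side: [T^-1]
Right side: [T^-2]

The two sides have different dimensions, so the equation is NOT dimensionally consistent.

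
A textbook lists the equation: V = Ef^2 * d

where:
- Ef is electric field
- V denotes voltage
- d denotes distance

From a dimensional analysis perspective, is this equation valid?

No

Ef (electric field) has dimensions [I^-1 L M T^-3].
V (voltage) has dimensions [I^-1 L^2 M T^-3].
d (distance) has dimensions [L].

Left side: [I^-1 L^2 M T^-3]
Right side: [I^-2 L^3 M^2 T^-6]

The two sides have different dimensions, so the equation is NOT dimensionally consistent.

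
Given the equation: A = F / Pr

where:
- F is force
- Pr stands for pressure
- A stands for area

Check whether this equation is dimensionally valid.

Yes

F (force) has dimensions [L M T^-2].
Pr (pressure) has dimensions [L^-1 M T^-2].
A (area) has dimensions [L^2].

Left side: [L^2]
Right side: [L^2]

Both sides have the same dimensions, so the equation is dimensionally consistent.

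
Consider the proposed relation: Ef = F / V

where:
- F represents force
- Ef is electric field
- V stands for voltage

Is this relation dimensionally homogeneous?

No

F (force) has dimensions [L M T^-2].
Ef (electric field) has dimensions [I^-1 L M T^-3].
V (voltage) has dimensions [I^-1 L^2 M T^-3].

Left side: [I^-1 L M T^-3]
Right side: [I L^-1 T]

The two sides have different dimensions, so the equation is NOT dimensionally consistent.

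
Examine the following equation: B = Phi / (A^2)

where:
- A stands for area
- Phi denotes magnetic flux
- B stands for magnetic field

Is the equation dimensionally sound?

No

A (area) has dimensions [L^2].
Phi (magnetic flux) has dimensions [I^-1 L^2 M T^-2].
B (magnetic field) has dimensions [I^-1 M T^-2].

Left side: [I^-1 M T^-2]
Right side: [I^-1 L^-2 M T^-2]

The two sides have different dimensions, so the equation is NOT dimensionally consistent.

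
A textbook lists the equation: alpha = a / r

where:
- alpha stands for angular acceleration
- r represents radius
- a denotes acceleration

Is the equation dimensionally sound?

Yes

alpha (angular acceleration) has dimensions [T^-2].
r (radius) has dimensions [L].
a (acceleration) has dimensions [L T^-2].

Left side: [T^-2]
Right side: [T^-2]

Both sides have the same dimensions, so the equation is dimensionally consistent.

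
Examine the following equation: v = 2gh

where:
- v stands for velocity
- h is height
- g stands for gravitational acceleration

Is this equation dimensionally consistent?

No

v (velocity) has dimensions [L T^-1].
h (height) has dimensions [L].
g (gravitational acceleration) has dimensions [L T^-2].

Left side: [L T^-1]
Right side: [L^2 T^-2]

The two sides have different dimensions, so the equation is NOT dimensionally consistent.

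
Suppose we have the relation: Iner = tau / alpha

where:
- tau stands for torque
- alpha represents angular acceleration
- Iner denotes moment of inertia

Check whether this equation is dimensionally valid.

Yes

tau (torque) has dimensions [L^2 M T^-2].
alpha (angular acceleration) has dimensions [T^-2].
Iner (moment of inertia) has dimensions [L^2 M].

Left side: [L^2 M]
Right side: [L^2 M]

Both sides have the same dimensions, so the equation is dimensionally consistent.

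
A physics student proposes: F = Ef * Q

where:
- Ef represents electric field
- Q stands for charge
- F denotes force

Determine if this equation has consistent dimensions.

Yes

Ef (electric field) has dimensions [I^-1 L M T^-3].
Q (charge) has dimensions [I T].
F (force) has dimensions [L M T^-2].

Left side: [L M T^-2]
Right side: [L M T^-2]

Both sides have the same dimensions, so the equation is dimensionally consistent.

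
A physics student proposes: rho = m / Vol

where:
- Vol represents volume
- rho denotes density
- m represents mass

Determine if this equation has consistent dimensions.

Yes

Vol (volume) has dimensions [L^3].
rho (density) has dimensions [L^-3 M].
m (mass) has dimensions [M].

Left side: [L^-3 M]
Right side: [L^-3 M]

Both sides have the same dimensions, so the equation is dimensionally consistent.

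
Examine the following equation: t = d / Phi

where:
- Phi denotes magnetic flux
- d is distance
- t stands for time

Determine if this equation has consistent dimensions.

No

Phi (magnetic flux) has dimensions [I^-1 L^2 M T^-2].
d (distance) has dimensions [L].
t (time) has dimensions [T].

Left side: [T]
Right side: [I L^-1 M^-1 T^2]

The two sides have different dimensions, so the equation is NOT dimensionally consistent.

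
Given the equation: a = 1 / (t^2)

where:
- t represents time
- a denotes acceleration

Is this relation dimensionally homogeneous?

No

t (time) has dimensions [T].
a (acceleration) has dimensions [L T^-2].

Left side: [L T^-2]
Right side: [T^-2]

The two sides have different dimensions, so the equation is NOT dimensionally consistent.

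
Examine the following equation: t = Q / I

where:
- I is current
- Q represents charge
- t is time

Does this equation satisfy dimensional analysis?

Yes

I (current) has dimensions [I].
Q (charge) has dimensions [I T].
t (time) has dimensions [T].

Left side: [T]
Right side: [T]

Both sides have the same dimensions, so the equation is dimensionally consistent.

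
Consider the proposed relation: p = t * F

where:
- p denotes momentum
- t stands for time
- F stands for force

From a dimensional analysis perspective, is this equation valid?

Yes

p (momentum) has dimensions [L M T^-1].
t (time) has dimensions [T].
F (force) has dimensions [L M T^-2].

Left side: [L M T^-1]
Right side: [L M T^-1]

Both sides have the same dimensions, so the equation is dimensionally consistent.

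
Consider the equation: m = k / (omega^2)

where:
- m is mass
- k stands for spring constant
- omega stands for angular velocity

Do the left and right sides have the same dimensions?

Yes

m (mass) has dimensions [M].
k (spring constant) has dimensions [M T^-2].
omega (angular velocity) has dimensions [T^-1].

Left side: [M]
Right side: [M]

Both sides have the same dimensions, so the equation is dimensionally consistent.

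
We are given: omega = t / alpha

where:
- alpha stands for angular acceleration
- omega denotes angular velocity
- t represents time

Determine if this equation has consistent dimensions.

No

alpha (angular acceleration) has dimensions [T^-2].
omega (angular velocity) has dimensions [T^-1].
t (time) has dimensions [T].

Left side: [T^-1]
Right side: [T^3]

The two sides have different dimensions, so the equation is NOT dimensionally consistent.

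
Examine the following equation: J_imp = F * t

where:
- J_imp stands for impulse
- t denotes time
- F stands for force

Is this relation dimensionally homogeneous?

Yes

J_imp (impulse) has dimensions [L M T^-1].
t (time) has dimensions [T].
F (force) has dimensions [L M T^-2].

Left side: [L M T^-1]
Right side: [L M T^-1]

Both sides have the same dimensions, so the equation is dimensionally consistent.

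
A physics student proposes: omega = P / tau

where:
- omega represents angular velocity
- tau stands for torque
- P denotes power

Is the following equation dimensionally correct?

Yes

omega (angular velocity) has dimensions [T^-1].
tau (torque) has dimensions [L^2 M T^-2].
P (power) has dimensions [L^2 M T^-3].

Left side: [T^-1]
Right side: [T^-1]

Both sides have the same dimensions, so the equation is dimensionally consistent.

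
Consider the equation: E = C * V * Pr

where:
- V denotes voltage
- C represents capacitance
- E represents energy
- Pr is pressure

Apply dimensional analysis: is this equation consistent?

No

V (voltage) has dimensions [I^-1 L^2 M T^-3].
C (capacitance) has dimensions [I^2 L^-2 M^-1 T^4].
E (energy) has dimensions [L^2 M T^-2].
Pr (pressure) has dimensions [L^-1 M T^-2].

Left side: [L^2 M T^-2]
Right side: [I L^-1 M T^-1]

The two sides have different dimensions, so the equation is NOT dimensionally consistent.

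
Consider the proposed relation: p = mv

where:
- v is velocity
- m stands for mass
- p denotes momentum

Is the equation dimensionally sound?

Yes

v (velocity) has dimensions [L T^-1].
m (mass) has dimensions [M].
p (momentum) has dimensions [L M T^-1].

Left side: [L M T^-1]
Right side: [L M T^-1]

Both sides have the same dimensions, so the equation is dimensionally consistent.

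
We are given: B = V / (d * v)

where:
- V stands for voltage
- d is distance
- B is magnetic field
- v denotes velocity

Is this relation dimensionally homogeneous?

Yes

V (voltage) has dimensions [I^-1 L^2 M T^-3].
d (distance) has dimensions [L].
B (magnetic field) has dimensions [I^-1 M T^-2].
v (velocity) has dimensions [L T^-1].

Left side: [I^-1 M T^-2]
Right side: [I^-1 M T^-2]

Both sides have the same dimensions, so the equation is dimensionally consistent.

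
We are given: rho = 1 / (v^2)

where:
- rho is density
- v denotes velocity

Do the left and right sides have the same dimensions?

No

rho (density) has dimensions [L^-3 M].
v (velocity) has dimensions [L T^-1].

Left side: [L^-3 M]
Right side: [L^-2 T^2]

The two sides have different dimensions, so the equation is NOT dimensionally consistent.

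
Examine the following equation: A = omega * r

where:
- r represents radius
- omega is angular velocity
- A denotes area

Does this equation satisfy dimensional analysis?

No

r (radius) has dimensions [L].
omega (angular velocity) has dimensions [T^-1].
A (area) has dimensions [L^2].

Left side: [L^2]
Right side: [L T^-1]

The two sides have different dimensions, so the equation is NOT dimensionally consistent.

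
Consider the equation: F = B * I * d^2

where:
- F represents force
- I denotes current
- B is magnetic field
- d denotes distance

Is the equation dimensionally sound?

No

F (force) has dimensions [L M T^-2].
I (current) has dimensions [I].
B (magnetic field) has dimensions [I^-1 M T^-2].
d (distance) has dimensions [L].

Left side: [L M T^-2]
Right side: [L^2 M T^-2]

The two sides have different dimensions, so the equation is NOT dimensionally consistent.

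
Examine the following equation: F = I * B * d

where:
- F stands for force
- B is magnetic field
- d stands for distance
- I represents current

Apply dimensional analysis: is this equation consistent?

Yes

F (force) has dimensions [L M T^-2].
B (magnetic field) has dimensions [I^-1 M T^-2].
d (distance) has dimensions [L].
I (current) has dimensions [I].

Left side: [L M T^-2]
Right side: [L M T^-2]

Both sides have the same dimensions, so the equation is dimensionally consistent.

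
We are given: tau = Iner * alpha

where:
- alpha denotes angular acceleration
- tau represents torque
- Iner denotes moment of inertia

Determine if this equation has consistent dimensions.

Yes

alpha (angular acceleration) has dimensions [T^-2].
tau (torque) has dimensions [L^2 M T^-2].
Iner (moment of inertia) has dimensions [L^2 M].

Left side: [L^2 M T^-2]
Right side: [L^2 M T^-2]

Both sides have the same dimensions, so the equation is dimensionally consistent.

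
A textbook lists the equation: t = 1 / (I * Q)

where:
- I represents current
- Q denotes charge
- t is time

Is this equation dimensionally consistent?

No

I (current) has dimensions [I].
Q (charge) has dimensions [I T].
t (time) has dimensions [T].

Left side: [T]
Right side: [I^-2 T^-1]

The two sides have different dimensions, so the equation is NOT dimensionally consistent.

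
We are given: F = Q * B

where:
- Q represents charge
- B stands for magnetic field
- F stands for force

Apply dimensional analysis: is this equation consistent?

No

Q (charge) has dimensions [I T].
B (magnetic field) has dimensions [I^-1 M T^-2].
F (force) has dimensions [L M T^-2].

Left side: [L M T^-2]
Right side: [M T^-1]

The two sides have different dimensions, so the equation is NOT dimensionally consistent.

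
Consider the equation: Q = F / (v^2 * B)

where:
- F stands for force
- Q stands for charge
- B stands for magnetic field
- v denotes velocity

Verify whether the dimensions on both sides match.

No

F (force) has dimensions [L M T^-2].
Q (charge) has dimensions [I T].
B (magnetic field) has dimensions [I^-1 M T^-2].
v (velocity) has dimensions [L T^-1].

Left side: [I T]
Right side: [I L^-1 T^2]

The two sides have different dimensions, so the equation is NOT dimensionally consistent.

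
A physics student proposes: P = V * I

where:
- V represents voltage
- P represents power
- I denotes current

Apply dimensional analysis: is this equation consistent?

Yes

V (voltage) has dimensions [I^-1 L^2 M T^-3].
P (power) has dimensions [L^2 M T^-3].
I (current) has dimensions [I].

Left side: [L^2 M T^-3]
Right side: [L^2 M T^-3]

Both sides have the same dimensions, so the equation is dimensionally consistent.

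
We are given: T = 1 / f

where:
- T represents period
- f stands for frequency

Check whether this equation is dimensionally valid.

Yes

T (period) has dimensions [T].
f (frequency) has dimensions [T^-1].

Left side: [T]
Right side: [T]

Both sides have the same dimensions, so the equation is dimensionally consistent.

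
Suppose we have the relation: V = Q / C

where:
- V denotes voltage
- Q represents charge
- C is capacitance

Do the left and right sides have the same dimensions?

Yes

V (voltage) has dimensions [I^-1 L^2 M T^-3].
Q (charge) has dimensions [I T].
C (capacitance) has dimensions [I^2 L^-2 M^-1 T^4].

Left side: [I^-1 L^2 M T^-3]
Right side: [I^-1 L^2 M T^-3]

Both sides have the same dimensions, so the equation is dimensionally consistent.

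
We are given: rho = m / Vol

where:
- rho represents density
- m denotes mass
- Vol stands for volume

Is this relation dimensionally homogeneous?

Yes

rho (density) has dimensions [L^-3 M].
m (mass) has dimensions [M].
Vol (volume) has dimensions [L^3].

Left side: [L^-3 M]
Right side: [L^-3 M]

Both sides have the same dimensions, so the equation is dimensionally consistent.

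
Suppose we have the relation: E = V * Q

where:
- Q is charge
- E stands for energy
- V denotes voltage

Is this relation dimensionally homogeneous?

Yes

Q (charge) has dimensions [I T].
E (energy) has dimensions [L^2 M T^-2].
V (voltage) has dimensions [I^-1 L^2 M T^-3].

Left side: [L^2 M T^-2]
Right side: [L^2 M T^-2]

Both sides have the same dimensions, so the equation is dimensionally consistent.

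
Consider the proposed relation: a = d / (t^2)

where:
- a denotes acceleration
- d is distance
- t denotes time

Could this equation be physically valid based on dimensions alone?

Yes

a (acceleration) has dimensions [L T^-2].
d (distance) has dimensions [L].
t (time) has dimensions [T].

Left side: [L T^-2]
Right side: [L T^-2]

Both sides have the same dimensions, so the equation is dimensionally consistent.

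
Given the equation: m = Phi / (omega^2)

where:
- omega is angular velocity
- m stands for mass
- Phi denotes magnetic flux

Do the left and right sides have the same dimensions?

No

omega (angular velocity) has dimensions [T^-1].
m (mass) has dimensions [M].
Phi (magnetic flux) has dimensions [I^-1 L^2 M T^-2].

Left side: [M]
Right side: [I^-1 L^2 M]

The two sides have different dimensions, so the equation is NOT dimensionally consistent.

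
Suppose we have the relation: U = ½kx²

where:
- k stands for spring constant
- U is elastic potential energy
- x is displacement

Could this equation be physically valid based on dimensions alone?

Yes

k (spring constant) has dimensions [M T^-2].
U (elastic potential energy) has dimensions [L^2 M T^-2].
x (displacement) has dimensions [L].

Left side: [L^2 M T^-2]
Right side: [L^2 M T^-2]

Both sides have the same dimensions, so the equation is dimensionally consistent.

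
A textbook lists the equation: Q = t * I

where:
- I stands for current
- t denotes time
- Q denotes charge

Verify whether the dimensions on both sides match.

Yes

I (current) has dimensions [I].
t (time) has dimensions [T].
Q (charge) has dimensions [I T].

Left side: [I T]
Right side: [I T]

Both sides have the same dimensions, so the equation is dimensionally consistent.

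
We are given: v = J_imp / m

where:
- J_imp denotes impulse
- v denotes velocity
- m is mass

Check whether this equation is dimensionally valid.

Yes

J_imp (impulse) has dimensions [L M T^-1].
v (velocity) has dimensions [L T^-1].
m (mass) has dimensions [M].

Left side: [L T^-1]
Right side: [L T^-1]

Both sides have the same dimensions, so the equation is dimensionally consistent.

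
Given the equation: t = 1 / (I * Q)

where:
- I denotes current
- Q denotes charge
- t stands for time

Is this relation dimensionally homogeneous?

No

I (current) has dimensions [I].
Q (charge) has dimensions [I T].
t (time) has dimensions [T].

Left side: [T]
Right side: [I^-2 T^-1]

The two sides have different dimensions, so the equation is NOT dimensionally consistent.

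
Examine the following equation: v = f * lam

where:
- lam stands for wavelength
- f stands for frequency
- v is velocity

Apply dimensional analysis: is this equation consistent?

Yes

lam (wavelength) has dimensions [L].
f (frequency) has dimensions [T^-1].
v (velocity) has dimensions [L T^-1].

Left side: [L T^-1]
Right side: [L T^-1]

Both sides have the same dimensions, so the equation is dimensionally consistent.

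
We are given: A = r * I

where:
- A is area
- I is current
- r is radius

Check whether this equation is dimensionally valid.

No

A (area) has dimensions [L^2].
I (current) has dimensions [I].
r (radius) has dimensions [L].

Left side: [L^2]
Right side: [I L]

The two sides have different dimensions, so the equation is NOT dimensionally consistent.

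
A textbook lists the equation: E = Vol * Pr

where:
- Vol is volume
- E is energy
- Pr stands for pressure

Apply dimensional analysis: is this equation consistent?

Yes

Vol (volume) has dimensions [L^3].
E (energy) has dimensions [L^2 M T^-2].
Pr (pressure) has dimensions [L^-1 M T^-2].

Left side: [L^2 M T^-2]
Right side: [L^2 M T^-2]

Both sides have the same dimensions, so the equation is dimensionally consistent.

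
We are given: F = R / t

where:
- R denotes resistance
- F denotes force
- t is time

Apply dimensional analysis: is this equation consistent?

No

R (resistance) has dimensions [I^-2 L^2 M T^-3].
F (force) has dimensions [L M T^-2].
t (time) has dimensions [T].

Left side: [L M T^-2]
Right side: [I^-2 L^2 M T^-4]

The two sides have different dimensions, so the equation is NOT dimensionally consistent.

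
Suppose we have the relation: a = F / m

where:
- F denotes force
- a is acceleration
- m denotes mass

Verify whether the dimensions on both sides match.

Yes

F (force) has dimensions [L M T^-2].
a (acceleration) has dimensions [L T^-2].
m (mass) has dimensions [M].

Left side: [L T^-2]
Right side: [L T^-2]

Both sides have the same dimensions, so the equation is dimensionally consistent.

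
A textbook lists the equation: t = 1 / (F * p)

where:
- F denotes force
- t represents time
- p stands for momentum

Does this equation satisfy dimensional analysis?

No

F (force) has dimensions [L M T^-2].
t (time) has dimensions [T].
p (momentum) has dimensions [L M T^-1].

Left side: [T]
Right side: [L^-2 M^-2 T^3]

The two sides have different dimensions, so the equation is NOT dimensionally consistent.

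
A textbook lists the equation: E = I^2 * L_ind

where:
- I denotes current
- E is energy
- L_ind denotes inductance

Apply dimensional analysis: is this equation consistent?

Yes

I (current) has dimensions [I].
E (energy) has dimensions [L^2 M T^-2].
L_ind (inductance) has dimensions [I^-2 L^2 M T^-2].

Left side: [L^2 M T^-2]
Right side: [L^2 M T^-2]

Both sides have the same dimensions, so the equation is dimensionally consistent.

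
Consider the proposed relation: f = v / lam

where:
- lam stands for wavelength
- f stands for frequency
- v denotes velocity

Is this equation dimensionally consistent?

Yes

lam (wavelength) has dimensions [L].
f (frequency) has dimensions [T^-1].
v (velocity) has dimensions [L T^-1].

Left side: [T^-1]
Right side: [T^-1]

Both sides have the same dimensions, so the equation is dimensionally consistent.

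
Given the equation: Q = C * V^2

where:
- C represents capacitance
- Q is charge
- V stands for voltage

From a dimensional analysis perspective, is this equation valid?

No

C (capacitance) has dimensions [I^2 L^-2 M^-1 T^4].
Q (charge) has dimensions [I T].
V (voltage) has dimensions [I^-1 L^2 M T^-3].

Left side: [I T]
Right side: [L^2 M T^-2]

The two sides have different dimensions, so the equation is NOT dimensionally consistent.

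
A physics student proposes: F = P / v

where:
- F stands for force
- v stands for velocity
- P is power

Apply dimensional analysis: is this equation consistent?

Yes

F (force) has dimensions [L M T^-2].
v (velocity) has dimensions [L T^-1].
P (power) has dimensions [L^2 M T^-3].

Left side: [L M T^-2]
Right side: [L M T^-2]

Both sides have the same dimensions, so the equation is dimensionally consistent.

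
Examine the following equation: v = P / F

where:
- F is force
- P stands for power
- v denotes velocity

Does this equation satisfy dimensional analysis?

Yes

F (force) has dimensions [L M T^-2].
P (power) has dimensions [L^2 M T^-3].
v (velocity) has dimensions [L T^-1].

Left side: [L T^-1]
Right side: [L T^-1]

Both sides have the same dimensions, so the equation is dimensionally consistent.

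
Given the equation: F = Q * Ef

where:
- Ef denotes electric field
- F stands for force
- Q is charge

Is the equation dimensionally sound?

Yes

Ef (electric field) has dimensions [I^-1 L M T^-3].
F (force) has dimensions [L M T^-2].
Q (charge) has dimensions [I T].

Left side: [L M T^-2]
Right side: [L M T^-2]

Both sides have the same dimensions, so the equation is dimensionally consistent.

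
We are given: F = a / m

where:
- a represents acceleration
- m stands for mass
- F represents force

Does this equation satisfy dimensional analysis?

No

a (acceleration) has dimensions [L T^-2].
m (mass) has dimensions [M].
F (force) has dimensions [L M T^-2].

Left side: [L M T^-2]
Right side: [L M^-1 T^-2]

The two sides have different dimensions, so the equation is NOT dimensionally consistent.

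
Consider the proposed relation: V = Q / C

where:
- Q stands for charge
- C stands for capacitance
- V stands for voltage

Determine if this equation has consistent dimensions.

Yes

Q (charge) has dimensions [I T].
C (capacitance) has dimensions [I^2 L^-2 M^-1 T^4].
V (voltage) has dimensions [I^-1 L^2 M T^-3].

Left side: [I^-1 L^2 M T^-3]
Right side: [I^-1 L^2 M T^-3]

Both sides have the same dimensions, so the equation is dimensionally consistent.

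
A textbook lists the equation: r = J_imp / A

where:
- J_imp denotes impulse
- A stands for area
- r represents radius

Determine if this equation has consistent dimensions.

No

J_imp (impulse) has dimensions [L M T^-1].
A (area) has dimensions [L^2].
r (radius) has dimensions [L].

Left side: [L]
Right side: [L^-1 M T^-1]

The two sides have different dimensions, so the equation is NOT dimensionally consistent.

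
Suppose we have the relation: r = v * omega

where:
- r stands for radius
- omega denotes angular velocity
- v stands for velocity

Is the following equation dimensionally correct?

No

r (radius) has dimensions [L].
omega (angular velocity) has dimensions [T^-1].
v (velocity) has dimensions [L T^-1].

Left side: [L]
Right side: [L T^-2]

The two sides have different dimensions, so the equation is NOT dimensionally consistent.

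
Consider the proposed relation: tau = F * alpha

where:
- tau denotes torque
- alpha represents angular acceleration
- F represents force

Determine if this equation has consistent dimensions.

No

tau (torque) has dimensions [L^2 M T^-2].
alpha (angular acceleration) has dimensions [T^-2].
F (force) has dimensions [L M T^-2].

Left side: [L^2 M T^-2]
Right side: [L M T^-4]

The two sides have different dimensions, so the equation is NOT dimensionally consistent.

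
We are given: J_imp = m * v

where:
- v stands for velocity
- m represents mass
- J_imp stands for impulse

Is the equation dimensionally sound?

Yes

v (velocity) has dimensions [L T^-1].
m (mass) has dimensions [M].
J_imp (impulse) has dimensions [L M T^-1].

Left side: [L M T^-1]
Right side: [L M T^-1]

Both sides have the same dimensions, so the equation is dimensionally consistent.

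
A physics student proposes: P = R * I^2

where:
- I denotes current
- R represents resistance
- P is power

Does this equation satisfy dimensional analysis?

Yes

I (current) has dimensions [I].
R (resistance) has dimensions [I^-2 L^2 M T^-3].
P (power) has dimensions [L^2 M T^-3].

Left side: [L^2 M T^-3]
Right side: [L^2 M T^-3]

Both sides have the same dimensions, so the equation is dimensionally consistent.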